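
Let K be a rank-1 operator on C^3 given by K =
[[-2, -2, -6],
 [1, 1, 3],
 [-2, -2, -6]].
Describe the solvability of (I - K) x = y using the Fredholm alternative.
(I - K) is invertible (det(I - K) = 8 ≠ 0), so for every y in C^3 the equation (I - K) x = y has a unique solution.

K has rank 1, so it is an outer product K = u v^T: every row of K is a multiple of one row vector. Reading off the entries, u = (2, -1, 2) and v = (-1, -1, -3) (row i of K equals u_i·v^T). A rank-one matrix u v^T satisfies K u = u (v·u) and kills the (2)-dimensional subspace v^⊥, so its characteristic polynomial is lambda^2 (lambda - v·u) with v·u = tr K = -7. Hence the eigenvalues of I - K are 1 (multiplicity 2) and 1 - (-7) = 8, so det(I - K) = 8. (Direct check: I - K =
[[3, 2, 6],
 [-1, 0, -3],
 [2, 2, 7]]
has determinant 8.) The finite-dimensional Fredholm alternative says: either (I - K) is invertible, or ker(I - K) ≠ {0} and then range(I - K) = ker((I - K)^*)^⊥, with dim ker(I - K) = dim ker((I - K)^*). Since det(I - K) ≠ 0, 1 is not an eigenvalue of K and ker(I - K) = {0}, so we are in the first case: for every y there is a unique x = (I - K)^(-1) y. Explicitly, by the Sherman–Morrison formula, (I - u v^T)^(-1) = I + u v^T/(1 - v·u), i.e. (I - K)^(-1) = I + K/(8).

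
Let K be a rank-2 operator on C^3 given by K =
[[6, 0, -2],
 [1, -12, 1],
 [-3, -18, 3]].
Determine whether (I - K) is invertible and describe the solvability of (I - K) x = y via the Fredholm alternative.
(I - K) is invertible (det(I - K) = -74 ≠ 0), so for every y in C^3 the equation (I - K) x = y has a unique solution.

K has rank 2 and factors as K = U V^T = u1 v1^T + u2 v2^T with u1 = (-2, 1, 3), v1 = (-2, -3, 1), u2 = (2, 3, 3), v2 = (1, -3, 0) (multiplying out reproduces the displayed K). The nonzero eigenvalues of U V^T coincide with those of the 2 x 2 matrix G = V^T U = [[v1·u1, v1·u2], [v2·u1, v2·u2]] = [[4, -10], [-5, -7]], and by the Sylvester determinant identity det(I_3 - U V^T) = det(I_2 - V^T U) = det([[-3, 10], [5, 8]]) = (-3)(8) - (10)(5) = -74. (Direct check: I - K =
[[-5, 0, 2],
 [-1, 13, -1],
 [3, 18, -2]]
has determinant -74.) The finite-dimensional Fredholm alternative says: either (I - K) is invertible, or ker(I - K) ≠ {0} and then range(I - K) = ker((I - K)^*)^⊥, with dim ker(I - K) = dim ker((I - K)^*). Since det(I - K) ≠ 0, 1 is not an eigenvalue of K and ker(I - K) = {0}, so we are in the first case: for every y there is a unique x = (I - K)^(-1) y. (Explicitly, by the Woodbury identity, (I - U V^T)^(-1) = I + U (I_2 - G)^(-1) V^T.)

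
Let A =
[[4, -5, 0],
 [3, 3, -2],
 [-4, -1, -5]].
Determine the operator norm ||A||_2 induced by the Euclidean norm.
||A||_2 ≈ 7.2521 (= sqrt(largest eigenvalue of A^T A))

||A||_2 = sigma_max(A) = sqrt(lambda_max(A^T A)). Form the symmetric matrix M = A^T A =
[[41, -7, 14],
 [-7, 35, -1],
 [14, -1, 29]].
Its characteristic polynomial (trace, sum of principal 2x2 minors, determinant of M give the coefficients) is
  p(λ) = det(λ I - M) = λ^3 - 105λ^2 + 3393λ - 33489.
No integer candidate from the rational root theorem (±divisors of 33489) is a root, so the roots are irrational. The cubic discriminant is Δ = 83378160 > 0, so there are three distinct real roots. p(19) = -68 and p(20) = 371 have opposite signs, so a root lies in (19, 20); Newton's method refines it to λ ≈ 19.1419. p(33) = 72 and p(34) = -203 have opposite signs, so a root lies in (33, 34); Newton's method refines it to λ ≈ 33.2652. p(52) = -365 and p(53) = 272 have opposite signs, so a root lies in (52, 53); Newton's method refines it to λ ≈ 52.5929. Check (Vieta): the three roots sum to 105, matching tr M = 105.
So the eigenvalues of A^T A are ≈ 19.1419, 33.2652, 52.5929 (all ≥ 0, as they must be for A^T A). The largest is λ_max ≈ 52.5929, hence ||A||_2 = sqrt(λ_max) ≈ 7.2521.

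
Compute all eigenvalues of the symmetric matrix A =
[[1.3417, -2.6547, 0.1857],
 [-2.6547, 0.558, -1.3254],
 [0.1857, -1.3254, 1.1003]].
sigma(A) ≈ {-2, 1, 4}

A is real symmetric, so its spectrum consists of real eigenvalues. Expanding the characteristic polynomial of the displayed matrix gives
  det(λ I - A) = p(λ) = λ^3 + (-3)λ^2 + (-6)λ + (8).
Solving p(λ) = 0 yields eigenvalues ≈ -2, 1, 4. (A is shown rounded to 4 decimals, so these recover the underlying integer eigenvalues to within that precision.)
Verification: the trace of A = 3 equals the sum of eigenvalues 3, and det(A) ≈ -7.9999 matches the eigenvalue product -8.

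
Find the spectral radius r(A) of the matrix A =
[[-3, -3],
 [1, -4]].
r(A) = sqrt(15) ≈ 3.873

The eigenvalues of A are the roots of its characteristic polynomial. With M = A (coefficients from the trace and determinant):
  p(λ) = det(λ I - M) = λ^2 + 7λ + 15.
For λ^2 + 7λ + 15 the discriminant is -11. It is negative, so the roots are the complex-conjugate pair λ = -7/2 ± (sqrt(11)/2) i ≈ -3.5 ± 1.6583i. For a conjugate pair the product of the roots equals the constant term, so |λ|^2 = 15 and |λ| = sqrt(15) ≈ 3.873.
Thus the eigenvalues (to 4 decimals) are -3.5 ± 1.6583i (modulus 3.873). The spectral radius is the largest modulus: r(A) = sqrt(15) ≈ 3.873. (Cross-check: r(A) ≤ ||A||_2 ≈ 5.1492; equality holds whenever A is normal, though it can also hold for some non-normal A.)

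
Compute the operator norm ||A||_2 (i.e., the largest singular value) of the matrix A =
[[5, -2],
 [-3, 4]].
||A||_2 = sqrt((54 + sqrt(2132))/2) ≈ 7.0772 (= sqrt(largest eigenvalue of A^T A))

||A||_2 = sigma_max(A) = sqrt(lambda_max(A^T A)). Form the symmetric matrix M = A^T A =
[[34, -22],
 [-22, 20]].
Its characteristic polynomial (trace, determinant of M give the coefficients) is
  p(λ) = det(λ I - M) = λ^2 - 54λ + 196.
For λ^2 - 54λ + 196 the discriminant is 2132. It is nonnegative but not a perfect square, so the roots are real and irrational: λ = (54 ± sqrt(2132))/2 ≈ 50.0868, 3.9132.
So the eigenvalues of A^T A are ≈ 3.9132, 50.0868 (all ≥ 0, as they must be for A^T A). The largest is λ_max = (54 + sqrt(2132))/2 ≈ 50.0868, hence ||A||_2 = sqrt(λ_max) = sqrt((54 + sqrt(2132))/2) ≈ 7.0772.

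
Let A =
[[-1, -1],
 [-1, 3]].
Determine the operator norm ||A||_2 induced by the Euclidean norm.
||A||_2 = sqrt((12 + sqrt(80))/2) ≈ 3.2361 (= sqrt(largest eigenvalue of A^T A))

||A||_2 = sigma_max(A) = sqrt(lambda_max(A^T A)). Form the symmetric matrix M = A^T A =
[[2, -2],
 [-2, 10]].
Its characteristic polynomial (trace, determinant of M give the coefficients) is
  p(λ) = det(λ I - M) = λ^2 - 12λ + 16.
For λ^2 - 12λ + 16 the discriminant is 80. It is nonnegative but not a perfect square, so the roots are real and irrational: λ = (12 ± sqrt(80))/2 ≈ 10.4721, 1.5279.
So the eigenvalues of A^T A are ≈ 1.5279, 10.4721 (all ≥ 0, as they must be for A^T A). The largest is λ_max = (12 + sqrt(80))/2 ≈ 10.4721, hence ||A||_2 = sqrt(λ_max) = sqrt((12 + sqrt(80))/2) ≈ 3.2361.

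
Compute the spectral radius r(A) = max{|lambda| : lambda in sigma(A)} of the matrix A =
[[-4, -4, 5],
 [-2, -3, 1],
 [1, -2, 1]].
r(A) ≈ 6.2702

The eigenvalues of A are the roots of its characteristic polynomial. With M = A (coefficients from the trace, the sum of principal 2x2 minors, and det A):
  p(λ) = det(λ I - M) = λ^3 + 6λ^2 - 6λ - 27.
No integer candidate from the rational root theorem (±divisors of 27) is a root, so the roots are irrational. The cubic discriminant is Δ = 23301 > 0, so there are three distinct real roots. p(-7) = -34 and p(-6) = 9 have opposite signs, so a root lies in (-7, -6); Newton's method refines it to λ ≈ -6.2702. p(-2) = 1 and p(-1) = -16 have opposite signs, so a root lies in (-2, -1); Newton's method refines it to λ ≈ -1.9444. p(2) = -7 and p(3) = 36 have opposite signs, so a root lies in (2, 3); Newton's method refines it to λ ≈ 2.2146. Check (Vieta): the three roots sum to -6, matching tr M = -6.
Thus the eigenvalues (to 4 decimals) are -6.2702 (modulus 6.2702); -1.9444 (modulus 1.9444); 2.2146 (modulus 2.2146). The spectral radius is the largest modulus: r(A) ≈ 6.2702. (Cross-check: r(A) ≤ ||A||_2 ≈ 8.3736; equality holds whenever A is normal, though it can also hold for some non-normal A.)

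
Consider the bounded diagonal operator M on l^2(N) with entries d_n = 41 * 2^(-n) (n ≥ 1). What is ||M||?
||M|| = 41/2 (attained at n = 1)

For M diagonal, ||M|| = sup_n |d_n|. The sequence d_n = 41 * 2^(-n) is positive and strictly decreasing (ratio 2^(-1) < 1), so the supremum is d_1 = 41/2. Hence ||M|| = 41/2.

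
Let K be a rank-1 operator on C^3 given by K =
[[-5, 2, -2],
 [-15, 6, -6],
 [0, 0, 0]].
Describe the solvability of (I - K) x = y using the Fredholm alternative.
(I - K) is singular (det(I - K) = 0, i.e. 1 ∈ sigma(K)). (I - K) x = y is solvable iff y ⊥ ker((I - K)^*) = span{(-5, 2, -2)}, i.e. iff -5y_1 + 2y_2 - 2y_3 = 0. When solvable, the solutions are x = y + c·(1, 3, 0), c arbitrary (ker(I - K) = span{(1, 3, 0)}, dimension 1).

K has rank 1, so it is an outer product K = u v^T: every row of K is a multiple of one row vector. Reading off the entries, u = (1, 3, 0) and v = (-5, 2, -2) (row i of K equals u_i·v^T). A rank-one matrix u v^T satisfies K u = u (v·u) and kills the (2)-dimensional subspace v^⊥, so its characteristic polynomial is lambda^2 (lambda - v·u) with v·u = tr K = 1. Hence the eigenvalues of I - K are 1 (multiplicity 2) and 1 - (1) = 0, so det(I - K) = 0. (Direct check: I - K =
[[6, -2, 2],
 [15, -5, 6],
 [0, 0, 1]]
has determinant 0.) So 1 is an eigenvalue of K and (I - K) is not invertible. The finite-dimensional Fredholm alternative says: either (I - K) is invertible, or ker(I - K) ≠ {0} and then range(I - K) = ker((I - K)^*)^⊥, with dim ker(I - K) = dim ker((I - K)^*). We are in the second case, so we need both kernels. Kernel of I - K: (I - K) u = u - u (v·u) = u - u = 0, so ker(I - K) = span{u} = span{(1, 3, 0)} (it is exactly 1-dimensional because rank(I - K) = 2). Kernel of the adjoint: K is real, so (I - K)^* = I - K^T = I - v u^T, and (I - v u^T) v = v - v (u·v) = 0; hence ker((I - K)^*) = span{v} = span{(-5, 2, -2)}. Therefore (I - K) x = y is solvable iff <y, v> = 0, i.e. iff -5y_1 + 2y_2 - 2y_3 = 0. When this holds, K y = u (v·y) = 0, so (I - K) y = y and x = y is a particular solution; the full solution set is the line x = y + c·u = y + c·(1, 3, 0), c ∈ C.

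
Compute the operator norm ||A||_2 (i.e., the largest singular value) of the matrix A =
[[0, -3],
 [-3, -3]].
||A||_2 = sqrt((27 + sqrt(405))/2) ≈ 4.8541 (= sqrt(largest eigenvalue of A^T A))

||A||_2 = sigma_max(A) = sqrt(lambda_max(A^T A)). Form the symmetric matrix M = A^T A =
[[9, 9],
 [9, 18]].
Its characteristic polynomial (trace, determinant of M give the coefficients) is
  p(λ) = det(λ I - M) = λ^2 - 27λ + 81.
For λ^2 - 27λ + 81 the discriminant is 405. It is nonnegative but not a perfect square, so the roots are real and irrational: λ = (27 ± sqrt(405))/2 ≈ 23.5623, 3.4377.
So the eigenvalues of A^T A are ≈ 3.4377, 23.5623 (all ≥ 0, as they must be for A^T A). The largest is λ_max = (27 + sqrt(405))/2 ≈ 23.5623, hence ||A||_2 = sqrt(λ_max) = sqrt((27 + sqrt(405))/2) ≈ 4.8541.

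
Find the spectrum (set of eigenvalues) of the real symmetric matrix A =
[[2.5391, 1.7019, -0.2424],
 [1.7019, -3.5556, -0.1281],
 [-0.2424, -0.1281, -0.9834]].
sigma(A) ≈ {-4, -1, 3}

A is real symmetric, so its spectrum consists of real eigenvalues. Expanding the characteristic polynomial of the displayed matrix gives
  det(λ I - A) = p(λ) = λ^3 + (2)λ^2 + (-11)λ + (-12).
Solving p(λ) = 0 yields eigenvalues ≈ -4, -1, 3. (A is shown rounded to 4 decimals, so these recover the underlying integer eigenvalues to within that precision.)
Verification: the trace of A = -2 equals the sum of eigenvalues -2, and det(A) ≈ 11.9995 matches the eigenvalue product 12.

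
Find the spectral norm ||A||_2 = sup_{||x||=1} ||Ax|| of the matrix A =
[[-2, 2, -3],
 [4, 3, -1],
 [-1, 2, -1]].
||A||_2 = sqrt((28 + sqrt(700))/2) ≈ 5.2181 (= sqrt(largest eigenvalue of A^T A))

||A||_2 = sigma_max(A) = sqrt(lambda_max(A^T A)). Form the symmetric matrix M = A^T A =
[[21, 6, 3],
 [6, 17, -11],
 [3, -11, 11]].
Its characteristic polynomial (trace, sum of principal 2x2 minors, determinant of M give the coefficients) is
  p(λ) = det(λ I - M) = λ^3 - 49λ^2 + 609λ - 441.
By the rational root theorem any rational root is an integer divisor of 441. Testing λ = 21: p(21) = 9261 - 21609 + 12789 - 441 = 0, so λ = 21 is a root. Dividing out (λ - 21) leaves p(λ) = (λ - 21)(λ^2 - 28λ + 21). For λ^2 - 28λ + 21 the discriminant is 700. It is nonnegative but not a perfect square, so the roots are real and irrational: λ = (28 ± sqrt(700))/2 ≈ 27.2288, 0.7712.
So the eigenvalues of A^T A are ≈ 0.7712, 21, 27.2288 (all ≥ 0, as they must be for A^T A). The largest is λ_max = (28 + sqrt(700))/2 ≈ 27.2288, hence ||A||_2 = sqrt(λ_max) = sqrt((28 + sqrt(700))/2) ≈ 5.2181.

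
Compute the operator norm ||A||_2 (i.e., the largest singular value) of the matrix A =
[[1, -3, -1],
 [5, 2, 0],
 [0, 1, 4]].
||A||_2 = sqrt((36 + sqrt(540))/2) ≈ 5.4423 (= sqrt(largest eigenvalue of A^T A))

||A||_2 = sigma_max(A) = sqrt(lambda_max(A^T A)). Form the symmetric matrix M = A^T A =
[[26, 7, -1],
 [7, 14, 7],
 [-1, 7, 17]].
Its characteristic polynomial (trace, sum of principal 2x2 minors, determinant of M give the coefficients) is
  p(λ) = det(λ I - M) = λ^3 - 57λ^2 + 945λ - 3969.
By the rational root theorem any rational root is an integer divisor of 3969. Testing λ = 21: p(21) = 9261 - 25137 + 19845 - 3969 = 0, so λ = 21 is a root. Dividing out (λ - 21) leaves p(λ) = (λ - 21)(λ^2 - 36λ + 189). For λ^2 - 36λ + 189 the discriminant is 540. It is nonnegative but not a perfect square, so the roots are real and irrational: λ = (36 ± sqrt(540))/2 ≈ 29.619, 6.381.
So the eigenvalues of A^T A are ≈ 6.381, 21, 29.619 (all ≥ 0, as they must be for A^T A). The largest is λ_max = (36 + sqrt(540))/2 ≈ 29.619, hence ||A||_2 = sqrt(λ_max) = sqrt((36 + sqrt(540))/2) ≈ 5.4423.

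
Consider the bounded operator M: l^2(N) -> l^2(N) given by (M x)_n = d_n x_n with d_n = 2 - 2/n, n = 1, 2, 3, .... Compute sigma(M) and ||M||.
sigma(M) = {2 - 2/n : n ≥ 1} ∪ {2}; ||M|| = 2

A bounded diagonal operator on l^2 with diagonal entries d_n has spectrum equal to the closure of {d_n : n ≥ 1}: every d_n is an eigenvalue (with eigenvector e_n), so {d_n} ⊂ sigma(M); the spectrum is closed, so its closure is too; and for lambda not in the closure, (M - lambda I) has bounded inverse (the diagonal entries 1/(d_n - lambda) are bounded). For our sequence d_n = 2 - 2/n, n = 1, 2, 3, ...:
  - {d_n} = {2 - 2/n : n ≥ 1}; the only limit point is 2
  - closure = {2 - 2/n : n ≥ 1} ∪ {2}
For the norm: a diagonal operator has ||M|| = sup_n |d_n|. Here d_n = 2 - 2/n increases monotonically from d_1 = 0 toward 2, with all terms in [0, 2); so sup_n |d_n| = 2 (the supremum is the limit, not attained). So ||M|| = 2.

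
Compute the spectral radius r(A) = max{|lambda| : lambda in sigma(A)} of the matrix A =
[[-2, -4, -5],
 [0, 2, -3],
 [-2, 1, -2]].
r(A) ≈ 5.4407

The eigenvalues of A are the roots of its characteristic polynomial. With M = A (coefficients from the trace, the sum of principal 2x2 minors, and det A):
  p(λ) = det(λ I - M) = λ^3 + 2λ^2 - 11λ + 42.
No integer candidate from the rational root theorem (±divisors of 42) is a root, so the roots are irrational. The cubic discriminant is Δ = -59796 < 0, so there is one real root and a complex-conjugate pair. p(-6) = -36 and p(-5) = 22 have opposite signs, so a root lies in (-6, -5); Newton's method refines it to λ ≈ -5.4407. Dividing out (λ - (-5.4407)) leaves approximately λ^2 - 3.4407λ + 7.7196. For λ^2 - 3.4407λ + 7.7196 the discriminant is -19.0402. It is negative, so the remaining roots are the complex-conjugate pair λ ≈ 1.7203 ± 2.1818i. Their product equals the constant term, so |λ|^2 ≈ 7.7196 and |λ| ≈ 2.7784.
Thus the eigenvalues (to 4 decimals) are -5.4407 (modulus 5.4407); 1.7203 ± 2.1818i (modulus 2.7784). The spectral radius is the largest modulus: r(A) ≈ 5.4407. (Cross-check: r(A) ≤ ||A||_2 ≈ 7.0526; equality holds whenever A is normal, though it can also hold for some non-normal A.)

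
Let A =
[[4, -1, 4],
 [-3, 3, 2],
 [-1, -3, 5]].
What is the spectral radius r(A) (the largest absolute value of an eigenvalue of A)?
r(A) ≈ 6.5151

The eigenvalues of A are the roots of its characteristic polynomial. With M = A (coefficients from the trace, the sum of principal 2x2 minors, and det A):
  p(λ) = det(λ I - M) = λ^3 - 12λ^2 + 54λ - 119.
No integer candidate from the rational root theorem (±divisors of 119) is a root, so the roots are irrational. The cubic discriminant is Δ = -26811 < 0, so there is one real root and a complex-conjugate pair. p(6) = -11 and p(7) = 14 have opposite signs, so a root lies in (6, 7); Newton's method refines it to λ ≈ 6.5151. Dividing out (λ - (6.5151)) leaves approximately λ^2 - 5.4849λ + 18.2653. For λ^2 - 5.4849λ + 18.2653 the discriminant is -42.9769. It is negative, so the remaining roots are the complex-conjugate pair λ ≈ 2.7425 ± 3.2778i. Their product equals the constant term, so |λ|^2 ≈ 18.2653 and |λ| ≈ 4.2738.
Thus the eigenvalues (to 4 decimals) are 6.5151 (modulus 6.5151); 2.7425 ± 3.2778i (modulus 4.2738). The spectral radius is the largest modulus: r(A) ≈ 6.5151. (Cross-check: r(A) ≤ ||A||_2 ≈ 7.2904; equality holds whenever A is normal, though it can also hold for some non-normal A.)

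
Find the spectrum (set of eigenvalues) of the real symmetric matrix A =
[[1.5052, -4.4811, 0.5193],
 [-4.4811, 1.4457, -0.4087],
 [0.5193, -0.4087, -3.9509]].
sigma(A) ≈ {-4, -3, 6}

A is real symmetric, so its spectrum consists of real eigenvalues. Expanding the characteristic polynomial of the displayed matrix gives
  det(λ I - A) = p(λ) = λ^3 + (1)λ^2 + (-30)λ + (-71.9985).
Solving p(λ) = 0 yields eigenvalues ≈ -4, -3, 6. (A is shown rounded to 4 decimals, so these recover the underlying integer eigenvalues to within that precision.)
Verification: the trace of A = -1 equals the sum of eigenvalues -1, and det(A) ≈ 71.9985 matches the eigenvalue product 72.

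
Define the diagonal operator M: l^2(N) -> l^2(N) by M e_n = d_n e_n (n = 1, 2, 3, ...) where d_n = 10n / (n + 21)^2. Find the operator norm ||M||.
||M|| = 5/42 (attained at n = 21)

For M diagonal, ||M|| = sup_n |d_n|. Treat f(x) = 10x / (x + 21)^2 for real x > 0. By the quotient rule, f'(x) = 10(21 - x)/(x + 21)^3, which is positive for x < 21 and negative for x > 21. So f has a unique maximum at x = 21, and since 21 is a positive integer, the supremum over n ≥ 1 is attained at n = 21: d_21 = 10·21/(21 + 21)^2 = 10·21/1764 = 5/42. Hence ||M|| = 5/42.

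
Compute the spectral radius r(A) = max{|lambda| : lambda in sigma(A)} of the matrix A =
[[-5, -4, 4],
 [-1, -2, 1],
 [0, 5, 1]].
r(A) = (5 + sqrt(69))/2 ≈ 6.6533

The eigenvalues of A are the roots of its characteristic polynomial. With M = A (coefficients from the trace, the sum of principal 2x2 minors, and det A):
  p(λ) = det(λ I - M) = λ^3 + 6λ^2 - 6λ - 11.
By the rational root theorem any rational root is an integer divisor of 11. Testing λ = -1: p(-1) = -1 + 6 + 6 - 11 = 0, so λ = -1 is a root. Dividing out (λ + 1) leaves p(λ) = (λ + 1)(λ^2 + 5λ - 11). For λ^2 + 5λ - 11 the discriminant is 69. It is nonnegative but not a perfect square, so the roots are real and irrational: λ = (-5 ± sqrt(69))/2 ≈ 1.6533, -6.6533.
Thus the eigenvalues (to 4 decimals) are 1.6533 (modulus 1.6533); -6.6533 (modulus 6.6533); -1 (modulus 1). The spectral radius is the largest modulus: r(A) = (5 + sqrt(69))/2 ≈ 6.6533. (Cross-check: r(A) ≤ ||A||_2 ≈ 8.3402; equality holds whenever A is normal, though it can also hold for some non-normal A.)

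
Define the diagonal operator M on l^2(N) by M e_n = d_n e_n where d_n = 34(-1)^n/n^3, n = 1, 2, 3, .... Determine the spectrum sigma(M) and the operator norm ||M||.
sigma(M) = {34(-1)^n/n^3 : n ≥ 1} ∪ {0}; ||M|| = 34

A bounded diagonal operator on l^2 with diagonal entries d_n has spectrum equal to the closure of {d_n : n ≥ 1}: every d_n is an eigenvalue (with eigenvector e_n), so {d_n} ⊂ sigma(M); the spectrum is closed, so its closure is too; and for lambda not in the closure, (M - lambda I) has bounded inverse (the diagonal entries 1/(d_n - lambda) are bounded). For our sequence d_n = 34(-1)^n/n^3, n = 1, 2, 3, ...:
  - {d_n} = {34(-1)^n/n^3 : n ≥ 1}; the only limit point is 0
  - closure = {34(-1)^n/n^3 : n ≥ 1} ∪ {0}
For the norm: a diagonal operator has ||M|| = sup_n |d_n|. Here |d_n| = 34/n^3 is decreasing, so sup_n |d_n| = |d_1| = 34. So ||M|| = 34.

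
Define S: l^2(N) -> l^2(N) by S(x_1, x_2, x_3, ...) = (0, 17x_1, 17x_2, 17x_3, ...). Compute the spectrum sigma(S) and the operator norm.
sigma(S) = closed disk {z in C : |z| ≤ 17}; ||S|| = 17

Note S = 17·U where U is the unit right shift (U x)_k = x_{k-1} (with x_0 := 0); so ||S|| = 17||U|| and sigma(S) = 17·sigma(U). ||S x||^2 = sum_{k≥1} |17x_k|^2 = 289||x||^2, so ||S|| = 17 and sigma(S) ⊂ {|z| ≤ 17}. For any |lambda| < 17, the equation (S - lambda I) x = 0 forces x_1 = 0, then 17x_k = lambda x_{k+1} ⇒ x = 0, so S has no eigenvalues. But (S - lambda I) is not surjective for |lambda| < 17: solving (S - lambda I) x = e_1 would require x_n proportional to (lambda/17)^(-n), which is not in l^2. So every |lambda| < 17 lies in the residual spectrum. The boundary |lambda| = 17 is in the approximate point spectrum (the spectrum is closed). Hence sigma(S) is the closed disk of radius 17.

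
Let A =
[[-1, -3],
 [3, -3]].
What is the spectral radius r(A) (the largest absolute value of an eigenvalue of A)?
r(A) = sqrt(12) ≈ 3.4641

The eigenvalues of A are the roots of its characteristic polynomial. With M = A (coefficients from the trace and determinant):
  p(λ) = det(λ I - M) = λ^2 + 4λ + 12.
For λ^2 + 4λ + 12 the discriminant is -32. It is negative, so the roots are the complex-conjugate pair λ = -2 ± (sqrt(32)/2) i ≈ -2 ± 2.8284i. For a conjugate pair the product of the roots equals the constant term, so |λ|^2 = 12 and |λ| = sqrt(12) ≈ 3.4641.
Thus the eigenvalues (to 4 decimals) are -2 ± 2.8284i (modulus 3.4641). The spectral radius is the largest modulus: r(A) = sqrt(12) ≈ 3.4641. (Cross-check: r(A) ≤ ||A||_2 ≈ 4.6056; equality holds whenever A is normal, though it can also hold for some non-normal A.)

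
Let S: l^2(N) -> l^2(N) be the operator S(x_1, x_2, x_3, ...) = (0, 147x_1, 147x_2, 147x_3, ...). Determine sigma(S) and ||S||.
sigma(S) = closed disk {z in C : |z| ≤ 147}; ||S|| = 147

Note S = 147·U where U is the unit right shift (U x)_k = x_{k-1} (with x_0 := 0); so ||S|| = 147||U|| and sigma(S) = 147·sigma(U). ||S x||^2 = sum_{k≥1} |147x_k|^2 = 21609||x||^2, so ||S|| = 147 and sigma(S) ⊂ {|z| ≤ 147}. For any |lambda| < 147, the equation (S - lambda I) x = 0 forces x_1 = 0, then 147x_k = lambda x_{k+1} ⇒ x = 0, so S has no eigenvalues. But (S - lambda I) is not surjective for |lambda| < 147: solving (S - lambda I) x = e_1 would require x_n proportional to (lambda/147)^(-n), which is not in l^2. So every |lambda| < 147 lies in the residual spectrum. The boundary |lambda| = 147 is in the approximate point spectrum (the spectrum is closed). Hence sigma(S) is the closed disk of radius 147.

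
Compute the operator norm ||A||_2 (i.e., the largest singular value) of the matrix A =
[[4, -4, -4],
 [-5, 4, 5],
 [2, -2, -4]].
||A||_2 ≈ 11.6531 (= sqrt(largest eigenvalue of A^T A))

||A||_2 = sigma_max(A) = sqrt(lambda_max(A^T A)). Form the symmetric matrix M = A^T A =
[[45, -40, -49],
 [-40, 36, 44],
 [-49, 44, 57]].
Its characteristic polynomial (trace, sum of principal 2x2 minors, determinant of M give the coefficients) is
  p(λ) = det(λ I - M) = λ^3 - 138λ^2 + 300λ - 64.
No integer candidate from the rational root theorem (±divisors of 64) is a root, so the roots are irrational. The cubic discriminant is Δ = 980755776 > 0, so there are three distinct real roots. p(0) = -64 and p(1) = 99 have opposite signs, so a root lies in (0, 1); Newton's method refines it to λ ≈ 0.2397. p(1) = 99 and p(2) = -8 have opposite signs, so a root lies in (1, 2); Newton's method refines it to λ ≈ 1.966. p(135) = -14239 and p(136) = 3744 have opposite signs, so a root lies in (135, 136); Newton's method refines it to λ ≈ 135.7942. Check (Vieta): the three roots sum to 138, matching tr M = 138.
So the eigenvalues of A^T A are ≈ 0.2397, 1.966, 135.7942 (all ≥ 0, as they must be for A^T A). The largest is λ_max ≈ 135.7942, hence ||A||_2 = sqrt(λ_max) ≈ 11.6531.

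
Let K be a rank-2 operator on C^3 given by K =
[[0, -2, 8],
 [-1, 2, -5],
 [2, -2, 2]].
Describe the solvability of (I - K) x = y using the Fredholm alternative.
(I - K) is invertible (det(I - K) = -27 ≠ 0), so for every y in C^3 the equation (I - K) x = y has a unique solution.

K has rank 2 and factors as K = U V^T = u1 v1^T + u2 v2^T with u1 = (3, -2, 1), v1 = (2, -2, 2), u2 = (2, -1, 0), v2 = (-3, 2, 1) (multiplying out reproduces the displayed K). The nonzero eigenvalues of U V^T coincide with those of the 2 x 2 matrix G = V^T U = [[v1·u1, v1·u2], [v2·u1, v2·u2]] = [[12, 6], [-12, -8]], and by the Sylvester determinant identity det(I_3 - U V^T) = det(I_2 - V^T U) = det([[-11, -6], [12, 9]]) = (-11)(9) - (-6)(12) = -27. (Direct check: I - K =
[[1, 2, -8],
 [1, -1, 5],
 [-2, 2, -1]]
has determinant -27.) The finite-dimensional Fredholm alternative says: either (I - K) is invertible, or ker(I - K) ≠ {0} and then range(I - K) = ker((I - K)^*)^⊥, with dim ker(I - K) = dim ker((I - K)^*). Since det(I - K) ≠ 0, 1 is not an eigenvalue of K and ker(I - K) = {0}, so we are in the first case: for every y there is a unique x = (I - K)^(-1) y. (Explicitly, by the Woodbury identity, (I - U V^T)^(-1) = I + U (I_2 - G)^(-1) V^T.)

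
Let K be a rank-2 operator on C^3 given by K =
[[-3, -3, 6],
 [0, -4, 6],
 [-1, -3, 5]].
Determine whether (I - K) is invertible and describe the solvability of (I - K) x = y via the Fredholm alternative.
(I - K) is invertible (det(I - K) = 4 ≠ 0), so for every y in C^3 the equation (I - K) x = y has a unique solution.

K has rank 2 and factors as K = U V^T = u1 v1^T + u2 v2^T with u1 = (3, 0, 1), v1 = (-1, 1, -1), u2 = (-3, -2, -2), v2 = (0, 2, -3) (multiplying out reproduces the displayed K). The nonzero eigenvalues of U V^T coincide with those of the 2 x 2 matrix G = V^T U = [[v1·u1, v1·u2], [v2·u1, v2·u2]] = [[-4, 3], [-3, 2]], and by the Sylvester determinant identity det(I_3 - U V^T) = det(I_2 - V^T U) = det([[5, -3], [3, -1]]) = (5)(-1) - (-3)(3) = 4. (Direct check: I - K =
[[4, 3, -6],
 [0, 5, -6],
 [1, 3, -4]]
has determinant 4.) The finite-dimensional Fredholm alternative says: either (I - K) is invertible, or ker(I - K) ≠ {0} and then range(I - K) = ker((I - K)^*)^⊥, with dim ker(I - K) = dim ker((I - K)^*). Since det(I - K) ≠ 0, 1 is not an eigenvalue of K and ker(I - K) = {0}, so we are in the first case: for every y there is a unique x = (I - K)^(-1) y. (Explicitly, by the Woodbury identity, (I - U V^T)^(-1) = I + U (I_2 - G)^(-1) V^T.)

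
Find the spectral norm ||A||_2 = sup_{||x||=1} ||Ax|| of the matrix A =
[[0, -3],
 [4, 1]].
||A||_2 = sqrt(18) ≈ 4.2426 (= sqrt(largest eigenvalue of A^T A))

||A||_2 = sigma_max(A) = sqrt(lambda_max(A^T A)). Form the symmetric matrix M = A^T A =
[[16, 4],
 [4, 10]].
Its characteristic polynomial (trace, determinant of M give the coefficients) is
  p(λ) = det(λ I - M) = λ^2 - 26λ + 144.
For λ^2 - 26λ + 144 the discriminant is 100. It is a perfect square (10^2), so the roots are rational: λ = (26 ± 10)/2 = 18, 8.
So the eigenvalues of A^T A are ≈ 8, 18 (all ≥ 0, as they must be for A^T A). The largest is λ_max = 18, hence ||A||_2 = sqrt(λ_max) = sqrt(18) ≈ 4.2426.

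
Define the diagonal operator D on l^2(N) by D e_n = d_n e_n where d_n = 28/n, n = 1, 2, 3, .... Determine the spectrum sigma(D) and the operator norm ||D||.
sigma(D) = {28/n : n ≥ 1} ∪ {0}; ||D|| = 28

A bounded diagonal operator on l^2 with diagonal entries d_n has spectrum equal to the closure of {d_n : n ≥ 1}: every d_n is an eigenvalue (with eigenvector e_n), so {d_n} ⊂ sigma(D); the spectrum is closed, so its closure is too; and for lambda not in the closure, (D - lambda I) has bounded inverse (the diagonal entries 1/(d_n - lambda) are bounded). For our sequence d_n = 28/n, n = 1, 2, 3, ...:
  - {d_n} = {28/n : n ≥ 1}; the only limit point is 0
  - closure = {28/n : n ≥ 1} ∪ {0}
For the norm: a diagonal operator has ||D|| = sup_n |d_n|. Here d_n = 28/n is positive and decreasing, so sup_n |d_n| = d_1 = 28. So ||D|| = 28.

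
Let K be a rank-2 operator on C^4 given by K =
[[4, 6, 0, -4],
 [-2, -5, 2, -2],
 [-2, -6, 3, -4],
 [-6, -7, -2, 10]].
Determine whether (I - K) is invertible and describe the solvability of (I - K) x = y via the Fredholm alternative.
(I - K) is invertible (det(I - K) = -36 ≠ 0), so for every y in C^4 the equation (I - K) x = y has a unique solution.

K has rank 2 and factors as K = U V^T = u1 v1^T + u2 v2^T with u1 = (2, -1, -1, -3), v1 = (2, 3, 0, -2), u2 = (0, 2, 3, -2), v2 = (0, -1, 1, -2) (multiplying out reproduces the displayed K). The nonzero eigenvalues of U V^T coincide with those of the 2 x 2 matrix G = V^T U = [[v1·u1, v1·u2], [v2·u1, v2·u2]] = [[7, 10], [6, 5]], and by the Sylvester determinant identity det(I_4 - U V^T) = det(I_2 - V^T U) = det([[-6, -10], [-6, -4]]) = (-6)(-4) - (-10)(-6) = -36. (Direct check: I - K =
[[-3, -6, 0, 4],
 [2, 6, -2, 2],
 [2, 6, -2, 4],
 [6, 7, 2, -9]]
has determinant -36.) The finite-dimensional Fredholm alternative says: either (I - K) is invertible, or ker(I - K) ≠ {0} and then range(I - K) = ker((I - K)^*)^⊥, with dim ker(I - K) = dim ker((I - K)^*). Since det(I - K) ≠ 0, 1 is not an eigenvalue of K and ker(I - K) = {0}, so we are in the first case: for every y there is a unique x = (I - K)^(-1) y. (Explicitly, by the Woodbury identity, (I - U V^T)^(-1) = I + U (I_2 - G)^(-1) V^T.)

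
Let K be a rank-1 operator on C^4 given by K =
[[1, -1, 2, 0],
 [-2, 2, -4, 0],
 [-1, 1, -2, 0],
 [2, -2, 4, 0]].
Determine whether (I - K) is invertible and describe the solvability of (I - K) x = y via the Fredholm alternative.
(I - K) is singular (det(I - K) = 0, i.e. 1 ∈ sigma(K)). (I - K) x = y is solvable iff y ⊥ ker((I - K)^*) = span{(1, -1, 2, 0)}, i.e. iff y_1 - y_2 + 2y_3 = 0. When solvable, the solutions are x = y + c·(1, -2, -1, 2), c arbitrary (ker(I - K) = span{(1, -2, -1, 2)}, dimension 1).

K has rank 1, so it is an outer product K = u v^T: every row of K is a multiple of one row vector. Reading off the entries, u = (1, -2, -1, 2) and v = (1, -1, 2, 0) (row i of K equals u_i·v^T). A rank-one matrix u v^T satisfies K u = u (v·u) and kills the (3)-dimensional subspace v^⊥, so its characteristic polynomial is lambda^3 (lambda - v·u) with v·u = tr K = 1. Hence the eigenvalues of I - K are 1 (multiplicity 3) and 1 - (1) = 0, so det(I - K) = 0. (Direct check: I - K =
[[0, 1, -2, 0],
 [2, -1, 4, 0],
 [1, -1, 3, 0],
 [-2, 2, -4, 1]]
has determinant 0.) So 1 is an eigenvalue of K and (I - K) is not invertible. The finite-dimensional Fredholm alternative says: either (I - K) is invertible, or ker(I - K) ≠ {0} and then range(I - K) = ker((I - K)^*)^⊥, with dim ker(I - K) = dim ker((I - K)^*). We are in the second case, so we need both kernels. Kernel of I - K: (I - K) u = u - u (v·u) = u - u = 0, so ker(I - K) = span{u} = span{(1, -2, -1, 2)} (it is exactly 1-dimensional because rank(I - K) = 3). Kernel of the adjoint: K is real, so (I - K)^* = I - K^T = I - v u^T, and (I - v u^T) v = v - v (u·v) = 0; hence ker((I - K)^*) = span{v} = span{(1, -1, 2, 0)}. Therefore (I - K) x = y is solvable iff <y, v> = 0, i.e. iff y_1 - y_2 + 2y_3 = 0. When this holds, K y = u (v·y) = 0, so (I - K) y = y and x = y is a particular solution; the full solution set is the line x = y + c·u = y + c·(1, -2, -1, 2), c ∈ C.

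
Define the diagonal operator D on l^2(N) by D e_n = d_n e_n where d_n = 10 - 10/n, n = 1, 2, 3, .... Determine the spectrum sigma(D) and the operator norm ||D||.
sigma(D) = {10 - 10/n : n ≥ 1} ∪ {10}; ||D|| = 10

A bounded diagonal operator on l^2 with diagonal entries d_n has spectrum equal to the closure of {d_n : n ≥ 1}: every d_n is an eigenvalue (with eigenvector e_n), so {d_n} ⊂ sigma(D); the spectrum is closed, so its closure is too; and for lambda not in the closure, (D - lambda I) has bounded inverse (the diagonal entries 1/(d_n - lambda) are bounded). For our sequence d_n = 10 - 10/n, n = 1, 2, 3, ...:
  - {d_n} = {10 - 10/n : n ≥ 1}; the only limit point is 10
  - closure = {10 - 10/n : n ≥ 1} ∪ {10}
For the norm: a diagonal operator has ||D|| = sup_n |d_n|. Here d_n = 10 - 10/n increases monotonically from d_1 = 0 toward 10, with all terms in [0, 10); so sup_n |d_n| = 10 (the supremum is the limit, not attained). So ||D|| = 10.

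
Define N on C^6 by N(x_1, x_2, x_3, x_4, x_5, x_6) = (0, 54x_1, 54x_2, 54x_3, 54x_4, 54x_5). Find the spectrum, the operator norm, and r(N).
sigma(N) = {0}; ||N|| = 54; r(N) = 0. (N is nilpotent with N^6 = 0.)

On C^6, N is a strictly lower-triangular matrix with 54 on the subdiagonal and zeros elsewhere, so its characteristic polynomial is lambda^6 and every eigenvalue is 0: sigma(N) = {0}. For the operator norm, N e_i = 54e_{i+1} for i = 1, ..., 5 and N e_6 = 0, so the singular values of N are 54 (with multiplicity 5) and 0; hence ||N|| = 54. The spectral radius r(N) = max|lambda| = 0. Note ||N|| > r(N) — characteristic of non-normal nilpotent operators. Indeed N^6 = 0.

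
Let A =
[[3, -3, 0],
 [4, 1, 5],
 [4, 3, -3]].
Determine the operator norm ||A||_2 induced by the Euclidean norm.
||A||_2 ≈ 6.839 (= sqrt(largest eigenvalue of A^T A))

||A||_2 = sigma_max(A) = sqrt(lambda_max(A^T A)). Form the symmetric matrix M = A^T A =
[[41, 7, 8],
 [7, 19, -4],
 [8, -4, 34]].
Its characteristic polynomial (trace, sum of principal 2x2 minors, determinant of M give the coefficients) is
  p(λ) = det(λ I - M) = λ^3 - 94λ^2 + 2690λ - 22500.
No integer candidate from the rational root theorem (±divisors of 22500) is a root, so the roots are irrational. The cubic discriminant is Δ = 64733600 > 0, so there are three distinct real roots. p(14) = -520 and p(15) = 75 have opposite signs, so a root lies in (14, 15); Newton's method refines it to λ ≈ 14.8641. p(32) = 92 and p(33) = -159 have opposite signs, so a root lies in (32, 33); Newton's method refines it to λ ≈ 32.3634. p(46) = -328 and p(47) = 107 have opposite signs, so a root lies in (46, 47); Newton's method refines it to λ ≈ 46.7725. Check (Vieta): the three roots sum to 94, matching tr M = 94.
So the eigenvalues of A^T A are ≈ 14.8641, 32.3634, 46.7725 (all ≥ 0, as they must be for A^T A). The largest is λ_max ≈ 46.7725, hence ||A||_2 = sqrt(λ_max) ≈ 6.839.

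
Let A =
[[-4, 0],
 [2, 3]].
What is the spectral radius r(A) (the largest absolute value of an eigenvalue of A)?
r(A) = 4

The eigenvalues of A are the roots of its characteristic polynomial. With M = A (coefficients from the trace and determinant):
  p(λ) = det(λ I - M) = λ^2 + λ - 12.
For λ^2 + λ - 12 the discriminant is 49. It is a perfect square (7^2), so the roots are rational: λ = (-1 ± 7)/2 = 3, -4.
Thus the eigenvalues (to 4 decimals) are 3 (modulus 3); -4 (modulus 4). The spectral radius is the largest modulus: r(A) = 4. (Cross-check: r(A) ≤ ||A||_2 ≈ 4.7581; equality holds whenever A is normal, though it can also hold for some non-normal A.)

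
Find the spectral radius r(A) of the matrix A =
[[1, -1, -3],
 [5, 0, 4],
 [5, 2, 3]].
r(A) ≈ 4.9893

The eigenvalues of A are the roots of its characteristic polynomial. With M = A (coefficients from the trace, the sum of principal 2x2 minors, and det A):
  p(λ) = det(λ I - M) = λ^3 - 4λ^2 + 15λ + 43.
No integer candidate from the rational root theorem (±divisors of 43) is a root, so the roots are irrational. The cubic discriminant is Δ = -95255 < 0, so there is one real root and a complex-conjugate pair. p(-2) = -11 and p(-1) = 23 have opposite signs, so a root lies in (-2, -1); Newton's method refines it to λ ≈ -1.7274. Dividing out (λ - (-1.7274)) leaves approximately λ^2 - 5.7274λ + 24.8933. For λ^2 - 5.7274λ + 24.8933 the discriminant is -66.7704. It is negative, so the remaining roots are the complex-conjugate pair λ ≈ 2.8637 ± 4.0857i. Their product equals the constant term, so |λ|^2 ≈ 24.8933 and |λ| ≈ 4.9893.
Thus the eigenvalues (to 4 decimals) are -1.7274 (modulus 1.7274); 2.8637 ± 4.0857i (modulus 4.9893). The spectral radius is the largest modulus: r(A) ≈ 4.9893. (Cross-check: r(A) ≤ ||A||_2 ≈ 8.8204; equality holds whenever A is normal, though it can also hold for some non-normal A.)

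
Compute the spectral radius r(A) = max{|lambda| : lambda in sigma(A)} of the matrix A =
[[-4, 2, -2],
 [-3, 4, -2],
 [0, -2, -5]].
r(A) ≈ 5.8099

The eigenvalues of A are the roots of its characteristic polynomial. With M = A (coefficients from the trace, the sum of principal 2x2 minors, and det A):
  p(λ) = det(λ I - M) = λ^3 + 5λ^2 - 14λ - 54.
No integer candidate from the rational root theorem (±divisors of 54) is a root, so the roots are irrational. The cubic discriminant is Δ = 32184 > 0, so there are three distinct real roots. p(-6) = -6 and p(-5) = 16 have opposite signs, so a root lies in (-6, -5); Newton's method refines it to λ ≈ -5.8099. p(-3) = 6 and p(-2) = -14 have opposite signs, so a root lies in (-3, -2); Newton's method refines it to λ ≈ -2.6705. p(3) = -24 and p(4) = 34 have opposite signs, so a root lies in (3, 4); Newton's method refines it to λ ≈ 3.4804. Check (Vieta): the three roots sum to -5, matching tr M = -5.
Thus the eigenvalues (to 4 decimals) are -5.8099 (modulus 5.8099); -2.6705 (modulus 2.6705); 3.4804 (modulus 3.4804). The spectral radius is the largest modulus: r(A) ≈ 5.8099. (Cross-check: r(A) ≤ ||A||_2 ≈ 7.2083; equality holds whenever A is normal, though it can also hold for some non-normal A.)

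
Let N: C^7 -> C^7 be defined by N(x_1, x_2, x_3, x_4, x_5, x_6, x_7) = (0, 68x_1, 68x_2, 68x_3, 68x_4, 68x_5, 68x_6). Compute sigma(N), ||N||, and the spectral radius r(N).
sigma(N) = {0}; ||N|| = 68; r(N) = 0. (N is nilpotent with N^7 = 0.)

On C^7, N is a strictly lower-triangular matrix with 68 on the subdiagonal and zeros elsewhere, so its characteristic polynomial is lambda^7 and every eigenvalue is 0: sigma(N) = {0}. For the operator norm, N e_i = 68e_{i+1} for i = 1, ..., 6 and N e_7 = 0, so the singular values of N are 68 (with multiplicity 6) and 0; hence ||N|| = 68. The spectral radius r(N) = max|lambda| = 0. Note ||N|| > r(N) — characteristic of non-normal nilpotent operators. Indeed N^7 = 0.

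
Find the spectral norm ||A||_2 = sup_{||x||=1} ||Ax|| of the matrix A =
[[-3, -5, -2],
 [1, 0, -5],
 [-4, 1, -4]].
||A||_2 ≈ 7.6564 (= sqrt(largest eigenvalue of A^T A))

||A||_2 = sigma_max(A) = sqrt(lambda_max(A^T A)). Form the symmetric matrix M = A^T A =
[[26, 11, 17],
 [11, 26, 6],
 [17, 6, 45]].
Its characteristic polynomial (trace, sum of principal 2x2 minors, determinant of M give the coefficients) is
  p(λ) = det(λ I - M) = λ^3 - 97λ^2 + 2570λ - 18769.
No integer candidate from the rational root theorem (±divisors of 18769) is a root, so the roots are irrational. The cubic discriminant is Δ = 436491385 > 0, so there are three distinct real roots. p(12) = -169 and p(13) = 445 have opposite signs, so a root lies in (12, 13); Newton's method refines it to λ ≈ 12.2567. p(26) = 55 and p(27) = -409 have opposite signs, so a root lies in (26, 27); Newton's method refines it to λ ≈ 26.1227. p(58) = -905 and p(59) = 583 have opposite signs, so a root lies in (58, 59); Newton's method refines it to λ ≈ 58.6206. Check (Vieta): the three roots sum to 97, matching tr M = 97.
So the eigenvalues of A^T A are ≈ 12.2567, 26.1227, 58.6206 (all ≥ 0, as they must be for A^T A). The largest is λ_max ≈ 58.6206, hence ||A||_2 = sqrt(λ_max) ≈ 7.6564.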